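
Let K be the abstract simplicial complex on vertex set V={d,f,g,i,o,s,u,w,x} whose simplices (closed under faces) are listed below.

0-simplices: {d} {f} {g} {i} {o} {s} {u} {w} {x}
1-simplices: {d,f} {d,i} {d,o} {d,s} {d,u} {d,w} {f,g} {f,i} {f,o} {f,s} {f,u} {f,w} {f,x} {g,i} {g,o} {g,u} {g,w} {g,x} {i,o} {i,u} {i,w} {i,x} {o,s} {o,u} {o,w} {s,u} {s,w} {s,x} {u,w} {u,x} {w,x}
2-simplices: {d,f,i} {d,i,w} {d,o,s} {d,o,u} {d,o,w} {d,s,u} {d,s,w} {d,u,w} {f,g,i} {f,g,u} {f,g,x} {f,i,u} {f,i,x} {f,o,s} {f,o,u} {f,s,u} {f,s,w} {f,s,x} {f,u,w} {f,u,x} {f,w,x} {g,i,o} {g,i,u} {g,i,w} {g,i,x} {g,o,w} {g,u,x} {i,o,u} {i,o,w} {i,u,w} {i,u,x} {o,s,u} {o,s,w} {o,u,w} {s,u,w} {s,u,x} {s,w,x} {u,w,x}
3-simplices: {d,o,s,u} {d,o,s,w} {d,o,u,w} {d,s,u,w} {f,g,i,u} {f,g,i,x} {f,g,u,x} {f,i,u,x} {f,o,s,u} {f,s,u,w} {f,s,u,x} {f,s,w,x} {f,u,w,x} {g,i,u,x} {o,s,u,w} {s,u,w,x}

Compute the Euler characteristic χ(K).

n_0=9 n_1=31 n_2=38 n_3=16
χ=+9−31+38−16=0

χ(K)=0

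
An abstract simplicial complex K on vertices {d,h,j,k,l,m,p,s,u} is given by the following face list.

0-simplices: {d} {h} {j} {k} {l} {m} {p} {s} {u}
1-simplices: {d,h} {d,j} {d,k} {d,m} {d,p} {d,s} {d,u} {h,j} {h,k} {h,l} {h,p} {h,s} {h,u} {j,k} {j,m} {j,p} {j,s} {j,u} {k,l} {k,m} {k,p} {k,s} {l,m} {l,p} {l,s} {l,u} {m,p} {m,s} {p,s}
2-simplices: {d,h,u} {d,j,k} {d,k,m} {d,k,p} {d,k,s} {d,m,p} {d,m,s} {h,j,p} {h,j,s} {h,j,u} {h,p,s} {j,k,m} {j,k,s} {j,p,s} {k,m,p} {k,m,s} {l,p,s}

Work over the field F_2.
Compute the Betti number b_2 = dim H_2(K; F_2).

b_2=3

n_0=9 n_1=29 n_2=17  [Z2]
∂1: piv[dh,dj,dk,dm,dp,ds,du,hl] rk=8  ker:hj,hk,hp,hs,hu,jk,jm,jp,js,ju,kl,km,kp,ks,lm,lp,ls,lu,mp,ms,ps
∂2: piv[dhu,djk,dkm,dkp,dks,dmp,dms,hjp,hjs,hju,hps,jkm,jks,lps] rk=14  ker:jps,kmp,kms
b_2=(17−14)−0=3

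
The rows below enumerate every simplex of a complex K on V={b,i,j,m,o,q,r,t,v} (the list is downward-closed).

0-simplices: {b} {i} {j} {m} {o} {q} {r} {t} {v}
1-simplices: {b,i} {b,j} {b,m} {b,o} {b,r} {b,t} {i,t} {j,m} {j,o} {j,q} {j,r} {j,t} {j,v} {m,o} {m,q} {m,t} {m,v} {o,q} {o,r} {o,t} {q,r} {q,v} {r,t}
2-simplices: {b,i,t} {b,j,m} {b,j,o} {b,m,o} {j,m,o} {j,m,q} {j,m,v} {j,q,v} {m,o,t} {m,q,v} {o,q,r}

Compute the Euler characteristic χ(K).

n_0=9 n_1=23 n_2=11
χ=+9−23+11=-3

χ(K)=-3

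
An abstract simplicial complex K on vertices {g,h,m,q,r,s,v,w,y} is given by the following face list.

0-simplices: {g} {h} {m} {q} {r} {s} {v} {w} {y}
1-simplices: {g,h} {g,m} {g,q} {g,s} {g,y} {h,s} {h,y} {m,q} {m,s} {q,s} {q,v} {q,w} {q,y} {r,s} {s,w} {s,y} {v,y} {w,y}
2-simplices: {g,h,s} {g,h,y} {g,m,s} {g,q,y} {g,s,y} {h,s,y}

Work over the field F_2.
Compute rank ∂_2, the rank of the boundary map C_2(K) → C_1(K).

rank∂_2=5

n_0=9 n_1=18 n_2=6  [Z2]
∂1: piv[gh,gm,gq,gs,gy,qv,qw,rs] rk=8  ker:hs,hy,mq,ms,qs,qy,sw,sy,vy,wy
∂2: piv[ghs,ghy,gms,gqy,gsy] rk=5  ker:hsy
rk∂_2=5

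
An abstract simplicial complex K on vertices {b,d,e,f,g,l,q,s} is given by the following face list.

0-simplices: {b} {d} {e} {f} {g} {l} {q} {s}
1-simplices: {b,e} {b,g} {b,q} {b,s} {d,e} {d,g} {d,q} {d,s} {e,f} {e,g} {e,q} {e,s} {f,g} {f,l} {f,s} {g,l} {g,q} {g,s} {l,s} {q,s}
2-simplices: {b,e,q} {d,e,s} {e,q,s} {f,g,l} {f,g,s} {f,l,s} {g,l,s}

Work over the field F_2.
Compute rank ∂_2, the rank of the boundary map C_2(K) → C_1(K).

rank∂_2=6

n_0=8 n_1=20 n_2=7  [Z2]
∂1: piv[be,bg,bq,bs,de,ef,fl] rk=7  ker:dg,dq,ds,eg,eq,es,fg,fs,gl,gq,gs,ls,qs
∂2: piv[beq,des,eqs,fgl,fgs,fls] rk=6  ker:gls
rk∂_2=6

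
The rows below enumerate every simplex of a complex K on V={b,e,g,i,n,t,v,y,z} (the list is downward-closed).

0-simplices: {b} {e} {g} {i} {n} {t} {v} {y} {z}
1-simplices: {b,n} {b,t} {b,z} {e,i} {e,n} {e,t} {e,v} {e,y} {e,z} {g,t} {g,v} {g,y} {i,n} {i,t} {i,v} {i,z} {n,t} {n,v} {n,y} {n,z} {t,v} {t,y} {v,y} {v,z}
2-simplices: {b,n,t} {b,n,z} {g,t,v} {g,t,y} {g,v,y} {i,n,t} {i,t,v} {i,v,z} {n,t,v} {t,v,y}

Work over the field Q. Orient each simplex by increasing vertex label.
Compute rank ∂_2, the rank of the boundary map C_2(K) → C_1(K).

rank∂_2=9

n_0=9 n_1=24 n_2=10  [Q]
∂1: piv[bn,bt,bz,ei,en,ev,ey,gt] rk=8  ker:et,ez,gv,gy,in,it,iv,iz,nt,nv,ny,nz,tv,ty,vy,vz
∂2: piv[bnt,bnz,gtv,gty,gvy,int,itv,ivz,ntv] rk=9  ker:tvy
rk∂_2=9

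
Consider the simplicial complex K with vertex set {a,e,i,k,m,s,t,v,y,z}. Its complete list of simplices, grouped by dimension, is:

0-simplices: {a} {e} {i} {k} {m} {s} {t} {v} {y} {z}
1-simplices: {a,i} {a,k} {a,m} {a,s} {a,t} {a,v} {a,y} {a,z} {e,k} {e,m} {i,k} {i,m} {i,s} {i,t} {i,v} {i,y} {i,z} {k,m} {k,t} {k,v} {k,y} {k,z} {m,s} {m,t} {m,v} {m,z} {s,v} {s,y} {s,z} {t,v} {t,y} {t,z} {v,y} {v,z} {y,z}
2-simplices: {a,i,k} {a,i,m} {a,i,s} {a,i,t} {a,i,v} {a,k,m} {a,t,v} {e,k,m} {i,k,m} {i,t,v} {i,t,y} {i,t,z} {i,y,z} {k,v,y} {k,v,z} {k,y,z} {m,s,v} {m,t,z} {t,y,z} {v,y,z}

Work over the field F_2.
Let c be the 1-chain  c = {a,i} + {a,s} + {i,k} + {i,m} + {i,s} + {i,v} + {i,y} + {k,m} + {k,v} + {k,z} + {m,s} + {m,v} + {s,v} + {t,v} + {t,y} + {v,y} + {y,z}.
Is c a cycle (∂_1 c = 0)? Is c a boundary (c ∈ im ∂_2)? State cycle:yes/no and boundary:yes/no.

cycle:yes boundary:yes

n_0=10 n_1=35 n_2=20  [Z2]
∂1: piv[ai,ak,am,as,at,av,ay,az,ek] rk=9  ker:em,ik,im,is,it,iv,iy,iz,km,kt,kv,ky,kz,ms,mt,mv,mz,sv,sy,sz,tv,ty,tz,vy,vz,yz
∂2: piv[aik,aim,ais,ait,aiv,akm,atv,ekm,ity,itz,iyz,kvy,kvz,kyz,msv,mtz] rk=16  ker:ikm,itv,tyz,vyz
∂1c = 0
c vs im∂2: reduces to 0 ⇒ boundary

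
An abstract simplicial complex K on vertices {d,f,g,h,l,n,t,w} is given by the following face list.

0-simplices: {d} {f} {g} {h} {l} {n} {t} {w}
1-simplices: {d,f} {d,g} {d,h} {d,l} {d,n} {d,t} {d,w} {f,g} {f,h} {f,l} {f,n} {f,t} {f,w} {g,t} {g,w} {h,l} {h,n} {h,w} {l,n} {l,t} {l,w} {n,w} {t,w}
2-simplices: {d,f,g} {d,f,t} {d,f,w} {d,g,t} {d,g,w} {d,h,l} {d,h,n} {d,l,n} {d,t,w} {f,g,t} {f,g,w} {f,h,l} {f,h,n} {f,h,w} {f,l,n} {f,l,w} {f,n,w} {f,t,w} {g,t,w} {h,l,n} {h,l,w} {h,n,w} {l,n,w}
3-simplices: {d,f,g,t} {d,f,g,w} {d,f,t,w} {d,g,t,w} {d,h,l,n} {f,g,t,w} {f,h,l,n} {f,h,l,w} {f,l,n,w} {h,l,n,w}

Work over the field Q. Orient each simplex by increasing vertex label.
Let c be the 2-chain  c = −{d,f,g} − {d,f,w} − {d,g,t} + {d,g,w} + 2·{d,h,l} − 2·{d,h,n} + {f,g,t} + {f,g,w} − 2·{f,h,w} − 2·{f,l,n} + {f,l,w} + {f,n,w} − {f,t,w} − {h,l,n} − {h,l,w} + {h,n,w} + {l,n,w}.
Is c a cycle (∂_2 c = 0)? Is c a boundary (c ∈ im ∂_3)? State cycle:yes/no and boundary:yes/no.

cycle:no boundary:no

n_0=8 n_1=23 n_2=23 n_3=10  [Q]
∂1: piv[df,dg,dh,dl,dn,dt,dw] rk=7  ker:fg,fh,fl,fn,ft,fw,gt,gw,hl,hn,hw,ln,lt,lw,nw,tw
∂2: piv[dfg,dft,dfw,dgt,dgw,dhl,dhn,dln,dtw,fhl,fhn,fhw,flw,fnw] rk=14  ker:fgt,fgw,fln,ftw,gtw,hln,hlw,hnw,lnw
∂3: piv[dfgt,dfgw,dftw,dgtw,dhln,fhln,fhlw,flnw,hlnw] rk=9  ker:fgtw
∂2c = −2·{d,f} + {d,g} − 2·{d,l} + 2·{d,n} + {d,t} + {f,g} − 2·{f,h} − {f,l} + 3·{f,n} − 2·{f,t} − {f,w} + 2·{g,w} − 2·{h,w} − 2·{l,n} − {l,w} + 3·{n,w} − {t,w}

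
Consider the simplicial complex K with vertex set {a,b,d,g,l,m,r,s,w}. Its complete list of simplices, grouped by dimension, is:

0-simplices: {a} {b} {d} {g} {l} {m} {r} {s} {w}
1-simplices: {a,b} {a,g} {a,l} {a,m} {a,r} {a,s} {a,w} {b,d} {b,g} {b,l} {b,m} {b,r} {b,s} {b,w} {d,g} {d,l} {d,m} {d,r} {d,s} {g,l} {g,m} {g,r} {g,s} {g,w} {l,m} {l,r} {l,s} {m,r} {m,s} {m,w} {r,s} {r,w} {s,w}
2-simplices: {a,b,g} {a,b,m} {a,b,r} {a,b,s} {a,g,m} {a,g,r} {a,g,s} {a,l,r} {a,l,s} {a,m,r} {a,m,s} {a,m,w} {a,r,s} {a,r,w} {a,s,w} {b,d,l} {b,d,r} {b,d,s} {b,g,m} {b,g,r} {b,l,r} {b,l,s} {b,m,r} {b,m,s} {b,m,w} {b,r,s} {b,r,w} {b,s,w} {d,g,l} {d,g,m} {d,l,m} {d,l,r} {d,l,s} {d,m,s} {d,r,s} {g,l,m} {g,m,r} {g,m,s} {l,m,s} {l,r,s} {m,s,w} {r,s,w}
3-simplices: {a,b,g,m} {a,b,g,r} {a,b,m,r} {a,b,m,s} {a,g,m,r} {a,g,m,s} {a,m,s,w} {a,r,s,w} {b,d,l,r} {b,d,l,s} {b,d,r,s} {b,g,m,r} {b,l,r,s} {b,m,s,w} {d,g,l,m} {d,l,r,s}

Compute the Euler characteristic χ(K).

n_0=9 n_1=33 n_2=42 n_3=16
χ=+9−33+42−16=2

χ(K)=2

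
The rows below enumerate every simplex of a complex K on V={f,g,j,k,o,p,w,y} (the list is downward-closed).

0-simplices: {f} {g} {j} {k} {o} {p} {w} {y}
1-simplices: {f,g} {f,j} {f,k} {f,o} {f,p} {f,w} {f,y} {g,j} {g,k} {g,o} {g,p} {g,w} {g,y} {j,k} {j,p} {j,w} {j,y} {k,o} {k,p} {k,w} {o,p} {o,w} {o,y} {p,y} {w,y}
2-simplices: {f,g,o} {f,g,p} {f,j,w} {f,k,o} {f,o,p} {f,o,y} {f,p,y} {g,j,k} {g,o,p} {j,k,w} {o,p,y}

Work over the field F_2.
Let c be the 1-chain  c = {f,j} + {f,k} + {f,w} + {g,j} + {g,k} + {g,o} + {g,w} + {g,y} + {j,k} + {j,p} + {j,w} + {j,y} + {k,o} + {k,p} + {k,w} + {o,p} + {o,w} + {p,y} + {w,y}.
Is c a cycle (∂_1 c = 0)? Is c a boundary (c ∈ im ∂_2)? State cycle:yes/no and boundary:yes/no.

n_0=8 n_1=25 n_2=11  [Z2]
∂1: piv[fg,fj,fk,fo,fp,fw,fy] rk=7  ker:gj,gk,go,gp,gw,gy,jk,jp,jw,jy,ko,kp,kw,op,ow,oy,py,wy
∂2: piv[fgo,fgp,fjw,fko,fop,foy,fpy,gjk,jkw] rk=9  ker:gop,opy
∂1c = {f} + {g}

cycle:no boundary:no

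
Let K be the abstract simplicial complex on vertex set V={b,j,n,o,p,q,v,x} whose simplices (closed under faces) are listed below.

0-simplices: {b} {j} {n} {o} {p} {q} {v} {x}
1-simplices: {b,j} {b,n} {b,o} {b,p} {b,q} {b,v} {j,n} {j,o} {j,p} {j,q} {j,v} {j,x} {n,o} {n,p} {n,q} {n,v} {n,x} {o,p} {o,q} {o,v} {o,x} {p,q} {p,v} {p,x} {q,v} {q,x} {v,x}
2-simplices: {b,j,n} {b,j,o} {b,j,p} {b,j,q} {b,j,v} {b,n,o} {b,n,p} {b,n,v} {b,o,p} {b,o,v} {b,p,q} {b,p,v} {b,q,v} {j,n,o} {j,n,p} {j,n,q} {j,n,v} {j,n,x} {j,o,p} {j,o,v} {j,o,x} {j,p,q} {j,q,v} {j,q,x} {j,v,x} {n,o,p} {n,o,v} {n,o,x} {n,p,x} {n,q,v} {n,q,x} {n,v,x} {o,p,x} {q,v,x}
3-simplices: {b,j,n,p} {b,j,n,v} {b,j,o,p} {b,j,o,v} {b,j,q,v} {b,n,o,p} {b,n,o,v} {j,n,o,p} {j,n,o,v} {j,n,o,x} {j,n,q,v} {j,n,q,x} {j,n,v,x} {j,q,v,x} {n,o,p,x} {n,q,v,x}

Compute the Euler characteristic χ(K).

n_0=8 n_1=27 n_2=34 n_3=16
χ=+8−27+34−16=-1

χ(K)=-1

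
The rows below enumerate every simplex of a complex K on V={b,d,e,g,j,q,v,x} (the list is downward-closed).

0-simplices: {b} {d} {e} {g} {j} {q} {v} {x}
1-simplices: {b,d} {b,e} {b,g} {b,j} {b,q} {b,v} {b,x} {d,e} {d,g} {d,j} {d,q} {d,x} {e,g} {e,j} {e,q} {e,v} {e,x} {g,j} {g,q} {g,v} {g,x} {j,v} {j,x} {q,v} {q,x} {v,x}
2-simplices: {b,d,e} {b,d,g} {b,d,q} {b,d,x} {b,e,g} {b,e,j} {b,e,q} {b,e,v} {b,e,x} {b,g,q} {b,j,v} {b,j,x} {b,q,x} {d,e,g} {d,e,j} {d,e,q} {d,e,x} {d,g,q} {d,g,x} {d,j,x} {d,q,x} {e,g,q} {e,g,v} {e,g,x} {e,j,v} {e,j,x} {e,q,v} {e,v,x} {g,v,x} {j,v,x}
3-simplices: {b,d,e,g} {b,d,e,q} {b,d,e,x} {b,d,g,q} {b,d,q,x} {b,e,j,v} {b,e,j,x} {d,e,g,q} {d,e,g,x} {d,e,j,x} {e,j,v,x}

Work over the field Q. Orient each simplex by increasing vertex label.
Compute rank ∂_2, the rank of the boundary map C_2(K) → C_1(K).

n_0=8 n_1=26 n_2=30 n_3=11  [Q]
∂1: piv[bd,be,bg,bj,bq,bv,bx] rk=7  ker:de,dg,dj,dq,dx,eg,ej,eq,ev,ex,gj,gq,gv,gx,jv,jx,qv,qx,vx
∂2: piv[bde,bdg,bdq,bdx,beg,bej,beq,bev,bex,bgq,bjv,bjx,bqx,dej,dgx,egv,eqv,evx] rk=18  ker:deg,deq,dex,dgq,djx,dqx,egq,egx,ejv,ejx,gvx,jvx
∂3: piv[bdeg,bdeq,bdex,bdgq,bdqx,bejv,bejx,degq,degx,dejx,ejvx] rk=11
rk∂_2=18

rank∂_2=18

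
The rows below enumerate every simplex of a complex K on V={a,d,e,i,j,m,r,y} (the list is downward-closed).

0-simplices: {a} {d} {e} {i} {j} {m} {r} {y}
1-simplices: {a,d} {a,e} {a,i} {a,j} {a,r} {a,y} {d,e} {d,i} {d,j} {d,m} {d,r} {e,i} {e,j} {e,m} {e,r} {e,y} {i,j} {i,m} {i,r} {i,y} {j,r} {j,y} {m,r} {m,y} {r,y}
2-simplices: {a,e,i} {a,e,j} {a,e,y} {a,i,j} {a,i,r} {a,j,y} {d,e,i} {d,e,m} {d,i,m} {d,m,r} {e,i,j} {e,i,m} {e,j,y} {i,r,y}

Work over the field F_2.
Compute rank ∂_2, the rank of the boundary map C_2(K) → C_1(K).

rank∂_2=11

n_0=8 n_1=25 n_2=14  [Z2]
∂1: piv[ad,ae,ai,aj,ar,ay,dm] rk=7  ker:de,di,dj,dr,ei,ej,em,er,ey,ij,im,ir,iy,jr,jy,mr,my,ry
∂2: piv[aei,aej,aey,aij,air,ajy,dei,dem,dim,dmr,iry] rk=11  ker:eij,eim,ejy
rk∂_2=11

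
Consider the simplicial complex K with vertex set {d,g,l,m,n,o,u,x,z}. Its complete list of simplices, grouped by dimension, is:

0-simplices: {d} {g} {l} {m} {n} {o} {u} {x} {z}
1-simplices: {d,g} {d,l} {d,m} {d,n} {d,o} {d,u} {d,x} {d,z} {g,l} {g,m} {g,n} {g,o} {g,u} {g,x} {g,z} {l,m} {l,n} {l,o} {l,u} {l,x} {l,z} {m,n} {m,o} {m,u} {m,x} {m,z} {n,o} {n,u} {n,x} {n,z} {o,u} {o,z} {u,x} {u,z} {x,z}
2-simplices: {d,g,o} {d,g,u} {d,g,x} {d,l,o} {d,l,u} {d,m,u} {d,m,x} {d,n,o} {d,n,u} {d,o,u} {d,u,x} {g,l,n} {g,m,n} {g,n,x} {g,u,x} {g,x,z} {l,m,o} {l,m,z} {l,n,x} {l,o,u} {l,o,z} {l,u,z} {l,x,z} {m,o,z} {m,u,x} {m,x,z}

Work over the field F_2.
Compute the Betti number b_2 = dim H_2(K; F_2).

n_0=9 n_1=35 n_2=26  [Z2]
∂1: piv[dg,dl,dm,dn,do,du,dx,dz] rk=8  ker:gl,gm,gn,go,gu,gx,gz,lm,ln,lo,lu,lx,lz,mn,mo,mu,mx,mz,no,nu,nx,nz,ou,oz,ux,uz,xz
∂2: piv[dgo,dgu,dgx,dlo,dlu,dmu,dmx,dno,dnu,dou,dux,gln,gmn,gnx,gxz,lmo,lmz,lnx,loz,luz,lxz,mxz] rk=22  ker:gux,lou,moz,mux
b_2=(26−22)−0=4

b_2=4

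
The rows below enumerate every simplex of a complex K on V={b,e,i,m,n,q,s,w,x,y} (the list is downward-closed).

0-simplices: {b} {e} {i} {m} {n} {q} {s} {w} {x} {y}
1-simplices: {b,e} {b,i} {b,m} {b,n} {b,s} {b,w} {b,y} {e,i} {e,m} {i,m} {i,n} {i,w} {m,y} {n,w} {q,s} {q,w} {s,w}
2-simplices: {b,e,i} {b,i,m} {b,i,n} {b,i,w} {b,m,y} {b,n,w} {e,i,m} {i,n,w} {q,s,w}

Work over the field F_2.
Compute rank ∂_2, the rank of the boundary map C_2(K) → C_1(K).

n_0=10 n_1=17 n_2=9  [Z2]
∂1: piv[be,bi,bm,bn,bs,bw,by,qs] rk=8  ker:ei,em,im,in,iw,my,nw,qw,sw
∂2: piv[bei,bim,bin,biw,bmy,bnw,eim,qsw] rk=8  ker:inw
rk∂_2=8

rank∂_2=8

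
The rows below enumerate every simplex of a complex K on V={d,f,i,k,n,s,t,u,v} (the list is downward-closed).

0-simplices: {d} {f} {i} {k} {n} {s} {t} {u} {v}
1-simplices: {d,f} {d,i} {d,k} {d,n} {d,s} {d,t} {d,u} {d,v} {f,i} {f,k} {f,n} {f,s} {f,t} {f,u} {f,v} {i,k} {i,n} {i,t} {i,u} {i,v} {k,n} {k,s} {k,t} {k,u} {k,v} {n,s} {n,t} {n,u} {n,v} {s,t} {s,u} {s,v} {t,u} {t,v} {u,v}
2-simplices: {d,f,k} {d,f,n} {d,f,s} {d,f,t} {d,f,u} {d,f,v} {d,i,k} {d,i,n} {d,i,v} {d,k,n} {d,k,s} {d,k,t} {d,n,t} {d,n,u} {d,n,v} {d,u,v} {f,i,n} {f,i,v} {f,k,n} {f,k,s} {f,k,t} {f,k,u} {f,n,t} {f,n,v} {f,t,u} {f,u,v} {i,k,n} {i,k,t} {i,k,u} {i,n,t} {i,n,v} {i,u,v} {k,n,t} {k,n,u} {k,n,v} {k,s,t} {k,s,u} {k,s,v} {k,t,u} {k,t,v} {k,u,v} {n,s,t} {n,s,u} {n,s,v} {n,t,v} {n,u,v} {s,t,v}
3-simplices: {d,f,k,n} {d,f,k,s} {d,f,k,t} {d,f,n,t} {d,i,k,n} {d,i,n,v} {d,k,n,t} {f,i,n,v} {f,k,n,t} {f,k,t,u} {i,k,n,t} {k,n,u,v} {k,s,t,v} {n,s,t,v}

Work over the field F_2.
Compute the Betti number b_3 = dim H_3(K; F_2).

n_0=9 n_1=35 n_2=47 n_3=14  [Z2]
∂1: piv[df,di,dk,dn,ds,dt,du,dv] rk=8  ker:fi,fk,fn,fs,ft,fu,fv,ik,in,it,iu,iv,kn,ks,kt,ku,kv,ns,nt,nu,nv,st,su,sv,tu,tv,uv
∂2: piv[dfk,dfn,dfs,dft,dfu,dfv,dik,din,div,dkn,dks,dkt,dnt,dnu,dnv,duv,fin,fku,ftu,ikt,iku,knv,kst,ksu,ksv,ktv,nst] rk=27  ker:fiv,fkn,fks,fkt,fnt,fnv,fuv,ikn,int,inv,iuv,knt,knu,ktu,kuv,nsu,nsv,ntv,nuv,stv
∂3: piv[dfkn,dfks,dfkt,dfnt,dikn,dinv,dknt,finv,fktu,iknt,knuv,kstv,nstv] rk=13  ker:fknt
b_3=(14−13)−0=1

b_3=1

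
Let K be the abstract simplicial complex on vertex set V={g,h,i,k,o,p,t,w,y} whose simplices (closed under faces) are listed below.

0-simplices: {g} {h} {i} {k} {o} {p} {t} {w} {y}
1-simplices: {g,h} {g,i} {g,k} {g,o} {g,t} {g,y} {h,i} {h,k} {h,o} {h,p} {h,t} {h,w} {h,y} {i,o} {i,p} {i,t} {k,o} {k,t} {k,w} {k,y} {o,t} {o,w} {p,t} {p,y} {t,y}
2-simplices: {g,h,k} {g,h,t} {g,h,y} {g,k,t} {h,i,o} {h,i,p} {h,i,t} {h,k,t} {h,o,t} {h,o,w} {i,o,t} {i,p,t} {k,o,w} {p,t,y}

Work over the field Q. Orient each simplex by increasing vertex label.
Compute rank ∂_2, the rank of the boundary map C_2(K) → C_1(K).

n_0=9 n_1=25 n_2=14  [Q]
∂1: piv[gh,gi,gk,go,gt,gy,hp,hw] rk=8  ker:hi,hk,ho,ht,hy,io,ip,it,ko,kt,kw,ky,ot,ow,pt,py,ty
∂2: piv[ghk,ght,ghy,gkt,hio,hip,hit,hot,how,ipt,kow,pty] rk=12  ker:hkt,iot
rk∂_2=12

rank∂_2=12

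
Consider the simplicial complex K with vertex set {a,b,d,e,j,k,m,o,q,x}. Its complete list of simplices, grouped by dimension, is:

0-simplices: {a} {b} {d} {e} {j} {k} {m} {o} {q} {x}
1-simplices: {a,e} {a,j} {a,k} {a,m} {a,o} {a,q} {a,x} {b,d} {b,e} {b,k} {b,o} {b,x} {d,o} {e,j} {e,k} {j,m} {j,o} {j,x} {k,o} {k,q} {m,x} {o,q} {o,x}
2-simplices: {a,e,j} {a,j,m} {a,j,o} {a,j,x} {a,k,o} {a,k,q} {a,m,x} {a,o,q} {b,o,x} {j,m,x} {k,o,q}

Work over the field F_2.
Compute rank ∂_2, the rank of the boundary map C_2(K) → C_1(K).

n_0=10 n_1=23 n_2=11  [Z2]
∂1: piv[ae,aj,ak,am,ao,aq,ax,bd,be] rk=9  ker:bk,bo,bx,do,ej,ek,jm,jo,jx,ko,kq,mx,oq,ox
∂2: piv[aej,ajm,ajo,ajx,ako,akq,amx,aoq,box] rk=9  ker:jmx,koq
rk∂_2=9

rank∂_2=9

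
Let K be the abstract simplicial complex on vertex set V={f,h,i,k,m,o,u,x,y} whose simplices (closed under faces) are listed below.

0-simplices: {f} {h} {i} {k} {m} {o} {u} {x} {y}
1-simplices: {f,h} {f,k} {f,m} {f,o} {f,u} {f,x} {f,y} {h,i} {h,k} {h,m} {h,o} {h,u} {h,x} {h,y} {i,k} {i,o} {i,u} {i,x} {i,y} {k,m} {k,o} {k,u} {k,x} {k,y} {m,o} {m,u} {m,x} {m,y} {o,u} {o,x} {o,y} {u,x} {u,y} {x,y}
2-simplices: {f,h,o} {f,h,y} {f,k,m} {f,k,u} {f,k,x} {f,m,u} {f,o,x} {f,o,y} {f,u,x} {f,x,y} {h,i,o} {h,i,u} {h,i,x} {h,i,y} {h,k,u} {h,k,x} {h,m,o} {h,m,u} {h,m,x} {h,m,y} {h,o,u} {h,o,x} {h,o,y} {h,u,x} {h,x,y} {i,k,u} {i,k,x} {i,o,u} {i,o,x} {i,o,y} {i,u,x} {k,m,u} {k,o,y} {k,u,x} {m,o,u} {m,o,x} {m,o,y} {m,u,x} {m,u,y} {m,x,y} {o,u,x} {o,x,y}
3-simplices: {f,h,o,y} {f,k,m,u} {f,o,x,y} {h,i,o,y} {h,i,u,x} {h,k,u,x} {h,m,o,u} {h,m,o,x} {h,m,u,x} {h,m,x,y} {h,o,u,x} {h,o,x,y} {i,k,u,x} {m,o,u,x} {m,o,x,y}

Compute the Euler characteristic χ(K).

n_0=9 n_1=34 n_2=42 n_3=15
χ=+9−34+42−15=2

χ(K)=2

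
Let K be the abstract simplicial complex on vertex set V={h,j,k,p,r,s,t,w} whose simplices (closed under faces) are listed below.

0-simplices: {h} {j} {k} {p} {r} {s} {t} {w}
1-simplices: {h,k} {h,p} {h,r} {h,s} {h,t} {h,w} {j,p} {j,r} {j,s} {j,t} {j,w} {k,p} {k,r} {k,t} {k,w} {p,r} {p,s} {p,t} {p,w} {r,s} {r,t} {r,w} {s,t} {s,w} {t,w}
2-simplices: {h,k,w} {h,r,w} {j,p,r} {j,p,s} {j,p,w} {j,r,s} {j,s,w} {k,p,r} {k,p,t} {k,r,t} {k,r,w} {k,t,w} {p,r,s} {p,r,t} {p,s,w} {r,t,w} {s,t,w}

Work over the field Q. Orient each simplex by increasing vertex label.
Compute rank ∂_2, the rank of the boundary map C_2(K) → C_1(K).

n_0=8 n_1=25 n_2=17  [Q]
∂1: piv[hk,hp,hr,hs,ht,hw,jp] rk=7  ker:jr,js,jt,jw,kp,kr,kt,kw,pr,ps,pt,pw,rs,rt,rw,st,sw,tw
∂2: piv[hkw,hrw,jpr,jps,jpw,jrs,jsw,kpr,kpt,krt,krw,ktw,stw] rk=13  ker:prs,prt,psw,rtw
rk∂_2=13

rank∂_2=13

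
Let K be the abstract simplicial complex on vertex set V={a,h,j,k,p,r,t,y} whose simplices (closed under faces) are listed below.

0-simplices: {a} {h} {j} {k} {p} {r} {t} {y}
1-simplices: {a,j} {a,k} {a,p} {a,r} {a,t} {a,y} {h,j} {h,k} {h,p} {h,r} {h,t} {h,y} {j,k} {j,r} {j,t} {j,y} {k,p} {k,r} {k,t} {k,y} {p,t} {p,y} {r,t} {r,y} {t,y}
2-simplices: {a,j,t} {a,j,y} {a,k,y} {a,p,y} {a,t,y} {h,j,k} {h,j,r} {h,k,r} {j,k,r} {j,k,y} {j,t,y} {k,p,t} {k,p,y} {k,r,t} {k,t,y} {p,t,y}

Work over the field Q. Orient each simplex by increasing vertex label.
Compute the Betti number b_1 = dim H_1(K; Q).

b_1=5

n_0=8 n_1=25 n_2=16  [Q]
∂1: piv[aj,ak,ap,ar,at,ay,hj] rk=7  ker:hk,hp,hr,ht,hy,jk,jr,jt,jy,kp,kr,kt,ky,pt,py,rt,ry,ty
∂2: piv[ajt,ajy,aky,apy,aty,hjk,hjr,hkr,jky,kpt,kpy,krt,kty] rk=13  ker:jkr,jty,pty
b_1=(25−7)−13=5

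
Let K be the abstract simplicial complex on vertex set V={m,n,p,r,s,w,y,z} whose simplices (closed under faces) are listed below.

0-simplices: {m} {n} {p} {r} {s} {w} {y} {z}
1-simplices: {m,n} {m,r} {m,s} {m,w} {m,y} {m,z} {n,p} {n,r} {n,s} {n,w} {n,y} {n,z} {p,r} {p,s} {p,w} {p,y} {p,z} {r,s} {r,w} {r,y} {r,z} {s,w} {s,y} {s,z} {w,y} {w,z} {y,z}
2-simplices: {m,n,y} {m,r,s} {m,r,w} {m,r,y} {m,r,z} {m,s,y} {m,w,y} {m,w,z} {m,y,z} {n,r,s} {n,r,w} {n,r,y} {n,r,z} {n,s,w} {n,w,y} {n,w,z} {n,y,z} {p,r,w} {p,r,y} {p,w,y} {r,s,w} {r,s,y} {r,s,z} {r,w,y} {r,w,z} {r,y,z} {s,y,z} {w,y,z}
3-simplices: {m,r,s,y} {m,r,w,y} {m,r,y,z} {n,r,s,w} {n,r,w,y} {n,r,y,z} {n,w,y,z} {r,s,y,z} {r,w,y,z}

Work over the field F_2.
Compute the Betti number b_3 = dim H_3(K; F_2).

b_3=0

n_0=8 n_1=27 n_2=28 n_3=9  [Z2]
∂1: piv[mn,mr,ms,mw,my,mz,np] rk=7  ker:nr,ns,nw,ny,nz,pr,ps,pw,py,pz,rs,rw,ry,rz,sw,sy,sz,wy,wz,yz
∂2: piv[mny,mrs,mrw,mry,mrz,msy,mwy,mwz,myz,nrs,nrw,nry,nrz,nsw,prw,pry,rsz] rk=17  ker:nwy,nwz,nyz,pwy,rsw,rsy,rwy,rwz,ryz,syz,wyz
∂3: piv[mrsy,mrwy,mryz,nrsw,nrwy,nryz,nwyz,rsyz,rwyz] rk=9
b_3=(9−9)−0=0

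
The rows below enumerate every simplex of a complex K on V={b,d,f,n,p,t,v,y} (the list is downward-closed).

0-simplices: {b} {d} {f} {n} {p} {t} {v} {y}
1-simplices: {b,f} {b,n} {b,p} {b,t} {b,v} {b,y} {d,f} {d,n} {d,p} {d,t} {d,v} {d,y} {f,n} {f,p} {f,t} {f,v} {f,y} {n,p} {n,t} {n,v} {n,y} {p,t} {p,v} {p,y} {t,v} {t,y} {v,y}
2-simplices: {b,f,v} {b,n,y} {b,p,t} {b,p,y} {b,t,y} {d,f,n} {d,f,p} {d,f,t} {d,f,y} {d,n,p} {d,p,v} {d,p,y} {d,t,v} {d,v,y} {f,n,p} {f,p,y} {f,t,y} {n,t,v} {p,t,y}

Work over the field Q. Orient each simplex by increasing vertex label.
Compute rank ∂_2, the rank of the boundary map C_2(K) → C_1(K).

rank∂_2=16

n_0=8 n_1=27 n_2=19  [Q]
∂1: piv[bf,bn,bp,bt,bv,by,df] rk=7  ker:dn,dp,dt,dv,dy,fn,fp,ft,fv,fy,np,nt,nv,ny,pt,pv,py,tv,ty,vy
∂2: piv[bfv,bny,bpt,bpy,bty,dfn,dfp,dft,dfy,dnp,dpv,dpy,dtv,dvy,fty,ntv] rk=16  ker:fnp,fpy,pty
rk∂_2=16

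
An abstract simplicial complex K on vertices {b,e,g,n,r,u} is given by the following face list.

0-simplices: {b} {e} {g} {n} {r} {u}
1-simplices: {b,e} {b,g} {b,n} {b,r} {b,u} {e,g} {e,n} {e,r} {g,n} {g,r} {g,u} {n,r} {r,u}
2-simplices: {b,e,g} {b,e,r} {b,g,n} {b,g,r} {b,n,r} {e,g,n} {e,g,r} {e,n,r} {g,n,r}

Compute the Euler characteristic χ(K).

n_0=6 n_1=13 n_2=9
χ=+6−13+9=2

χ(K)=2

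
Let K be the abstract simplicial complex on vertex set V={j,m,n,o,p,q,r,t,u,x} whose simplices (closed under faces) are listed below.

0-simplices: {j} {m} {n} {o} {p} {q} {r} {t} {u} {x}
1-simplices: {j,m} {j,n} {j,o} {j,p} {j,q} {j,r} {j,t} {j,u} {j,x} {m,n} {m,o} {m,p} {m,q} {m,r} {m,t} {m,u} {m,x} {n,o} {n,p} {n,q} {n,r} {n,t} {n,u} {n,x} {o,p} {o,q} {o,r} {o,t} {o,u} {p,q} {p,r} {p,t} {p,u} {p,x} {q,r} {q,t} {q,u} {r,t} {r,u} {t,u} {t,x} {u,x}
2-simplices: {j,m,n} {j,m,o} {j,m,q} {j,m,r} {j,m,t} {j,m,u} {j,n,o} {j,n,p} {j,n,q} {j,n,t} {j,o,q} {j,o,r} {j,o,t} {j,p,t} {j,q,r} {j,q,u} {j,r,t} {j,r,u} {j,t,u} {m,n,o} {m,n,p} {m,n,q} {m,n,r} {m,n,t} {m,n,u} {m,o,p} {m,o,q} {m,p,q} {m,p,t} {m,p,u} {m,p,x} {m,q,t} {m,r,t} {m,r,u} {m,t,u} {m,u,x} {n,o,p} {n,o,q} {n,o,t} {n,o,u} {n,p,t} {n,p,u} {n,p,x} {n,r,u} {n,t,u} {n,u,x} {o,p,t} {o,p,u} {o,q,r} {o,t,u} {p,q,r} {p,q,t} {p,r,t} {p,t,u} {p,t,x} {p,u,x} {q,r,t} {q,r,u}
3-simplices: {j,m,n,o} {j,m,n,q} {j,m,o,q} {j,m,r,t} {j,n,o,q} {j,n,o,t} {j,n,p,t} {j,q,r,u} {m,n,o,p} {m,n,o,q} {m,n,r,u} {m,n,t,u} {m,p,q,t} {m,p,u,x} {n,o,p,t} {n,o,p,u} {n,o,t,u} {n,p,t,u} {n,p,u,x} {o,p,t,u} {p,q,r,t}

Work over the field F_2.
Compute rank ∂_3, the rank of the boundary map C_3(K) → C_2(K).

rank∂_3=19

n_0=10 n_1=42 n_2=58 n_3=21  [Z2]
∂1: piv[jm,jn,jo,jp,jq,jr,jt,ju,jx] rk=9  ker:mn,mo,mp,mq,mr,mt,mu,mx,no,np,nq,nr,nt,nu,nx,op,oq,or,ot,ou,pq,pr,pt,pu,px,qr,qt,qu,rt,ru,tu,tx,ux
∂2: piv[jmn,jmo,jmq,jmr,jmt,jmu,jno,jnp,jnq,jnt,joq,jor,jot,jpt,jqr,jqu,jrt,jru,jtu,mnp,mnr,mnu,mop,mpq,mpu,mpx,mqt,mux,nou,npx,pqr,ptx] rk=32  ker:mno,mnq,mnt,moq,mpt,mrt,mru,mtu,nop,noq,not,npt,npu,nru,ntu,nux,opt,opu,oqr,otu,pqt,prt,ptu,pux,qrt,qru
∂3: piv[jmno,jmnq,jmoq,jmrt,jnoq,jnot,jnpt,jqru,mnop,mnru,mntu,mpqt,mpux,nopt,nopu,notu,nptu,npux,pqrt] rk=19  ker:mnoq,optu
rk∂_3=19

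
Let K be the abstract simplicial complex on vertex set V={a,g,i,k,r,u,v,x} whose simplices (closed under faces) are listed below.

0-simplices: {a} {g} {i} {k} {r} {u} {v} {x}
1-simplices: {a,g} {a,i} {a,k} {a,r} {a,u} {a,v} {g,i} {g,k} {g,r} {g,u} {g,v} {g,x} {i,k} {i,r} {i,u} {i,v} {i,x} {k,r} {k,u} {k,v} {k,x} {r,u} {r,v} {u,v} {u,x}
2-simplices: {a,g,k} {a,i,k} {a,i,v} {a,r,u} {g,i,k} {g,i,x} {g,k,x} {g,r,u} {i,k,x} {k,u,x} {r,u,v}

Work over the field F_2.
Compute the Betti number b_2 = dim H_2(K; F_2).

n_0=8 n_1=25 n_2=11  [Z2]
∂1: piv[ag,ai,ak,ar,au,av,gx] rk=7  ker:gi,gk,gr,gu,gv,ik,ir,iu,iv,ix,kr,ku,kv,kx,ru,rv,uv,ux
∂2: piv[agk,aik,aiv,aru,gik,gix,gkx,gru,kux,ruv] rk=10  ker:ikx
b_2=(11−10)−0=1

b_2=1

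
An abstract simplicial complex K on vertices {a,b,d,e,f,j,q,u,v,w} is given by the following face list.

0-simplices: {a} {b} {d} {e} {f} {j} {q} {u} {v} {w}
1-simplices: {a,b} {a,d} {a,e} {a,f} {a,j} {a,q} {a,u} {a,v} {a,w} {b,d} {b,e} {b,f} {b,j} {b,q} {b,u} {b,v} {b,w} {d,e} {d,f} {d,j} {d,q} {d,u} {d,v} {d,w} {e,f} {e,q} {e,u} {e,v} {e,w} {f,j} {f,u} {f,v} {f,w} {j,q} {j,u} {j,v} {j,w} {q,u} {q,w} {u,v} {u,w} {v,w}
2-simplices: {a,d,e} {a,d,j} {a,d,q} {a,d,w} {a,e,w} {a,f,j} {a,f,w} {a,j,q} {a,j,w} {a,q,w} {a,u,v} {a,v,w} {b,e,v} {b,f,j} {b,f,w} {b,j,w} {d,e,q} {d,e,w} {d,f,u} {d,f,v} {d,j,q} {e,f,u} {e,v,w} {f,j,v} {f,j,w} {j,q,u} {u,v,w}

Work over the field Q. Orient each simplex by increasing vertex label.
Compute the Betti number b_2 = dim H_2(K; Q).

n_0=10 n_1=42 n_2=27  [Q]
∂1: piv[ab,ad,ae,af,aj,aq,au,av,aw] rk=9  ker:bd,be,bf,bj,bq,bu,bv,bw,de,df,dj,dq,du,dv,dw,ef,eq,eu,ev,ew,fj,fu,fv,fw,jq,ju,jv,jw,qu,qw,uv,uw,vw
∂2: piv[ade,adj,adq,adw,aew,afj,afw,ajq,ajw,aqw,auv,avw,bev,bfj,bfw,deq,dfu,dfv,efu,evw,fjv,jqu,uvw] rk=23  ker:bjw,dew,djq,fjw
b_2=(27−23)−0=4

b_2=4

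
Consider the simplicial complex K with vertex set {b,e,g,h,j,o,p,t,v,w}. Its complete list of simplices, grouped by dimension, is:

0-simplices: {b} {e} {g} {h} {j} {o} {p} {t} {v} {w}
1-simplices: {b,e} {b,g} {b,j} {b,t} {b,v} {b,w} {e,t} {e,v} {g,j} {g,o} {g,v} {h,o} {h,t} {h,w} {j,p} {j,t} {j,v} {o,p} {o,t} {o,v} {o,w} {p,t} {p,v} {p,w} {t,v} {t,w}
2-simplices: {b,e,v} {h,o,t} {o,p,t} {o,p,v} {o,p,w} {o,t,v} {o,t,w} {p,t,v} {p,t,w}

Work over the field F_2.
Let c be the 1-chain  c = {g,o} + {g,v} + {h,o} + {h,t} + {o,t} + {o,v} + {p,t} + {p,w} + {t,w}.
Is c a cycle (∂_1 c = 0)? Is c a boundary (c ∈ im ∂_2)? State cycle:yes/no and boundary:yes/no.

cycle:yes boundary:no

n_0=10 n_1=26 n_2=9  [Z2]
∂1: piv[be,bg,bj,bt,bv,bw,go,ho,jp] rk=9  ker:et,ev,gj,gv,ht,hw,jt,jv,op,ot,ov,ow,pt,pv,pw,tv,tw
∂2: piv[bev,hot,opt,opv,opw,otv,otw] rk=7  ker:ptv,ptw
∂1c = 0
c vs im∂2: residual ≠ 0 ⇒ not boundary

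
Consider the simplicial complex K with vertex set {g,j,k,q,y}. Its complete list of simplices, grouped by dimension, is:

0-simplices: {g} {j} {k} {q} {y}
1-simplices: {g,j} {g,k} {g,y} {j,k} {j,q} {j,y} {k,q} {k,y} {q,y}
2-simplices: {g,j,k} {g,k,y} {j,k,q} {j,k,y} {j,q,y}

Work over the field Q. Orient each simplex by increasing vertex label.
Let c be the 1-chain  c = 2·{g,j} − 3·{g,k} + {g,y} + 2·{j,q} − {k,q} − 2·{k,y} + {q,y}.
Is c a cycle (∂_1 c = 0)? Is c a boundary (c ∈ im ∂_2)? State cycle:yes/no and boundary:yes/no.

cycle:yes boundary:yes

n_0=5 n_1=9 n_2=5  [Q]
∂1: piv[gj,gk,gy,jq] rk=4  ker:jk,jy,kq,ky,qy
∂2: piv[gjk,gky,jkq,jky,jqy] rk=5
∂1c = 0
c vs im∂2: reduces to 0 ⇒ boundary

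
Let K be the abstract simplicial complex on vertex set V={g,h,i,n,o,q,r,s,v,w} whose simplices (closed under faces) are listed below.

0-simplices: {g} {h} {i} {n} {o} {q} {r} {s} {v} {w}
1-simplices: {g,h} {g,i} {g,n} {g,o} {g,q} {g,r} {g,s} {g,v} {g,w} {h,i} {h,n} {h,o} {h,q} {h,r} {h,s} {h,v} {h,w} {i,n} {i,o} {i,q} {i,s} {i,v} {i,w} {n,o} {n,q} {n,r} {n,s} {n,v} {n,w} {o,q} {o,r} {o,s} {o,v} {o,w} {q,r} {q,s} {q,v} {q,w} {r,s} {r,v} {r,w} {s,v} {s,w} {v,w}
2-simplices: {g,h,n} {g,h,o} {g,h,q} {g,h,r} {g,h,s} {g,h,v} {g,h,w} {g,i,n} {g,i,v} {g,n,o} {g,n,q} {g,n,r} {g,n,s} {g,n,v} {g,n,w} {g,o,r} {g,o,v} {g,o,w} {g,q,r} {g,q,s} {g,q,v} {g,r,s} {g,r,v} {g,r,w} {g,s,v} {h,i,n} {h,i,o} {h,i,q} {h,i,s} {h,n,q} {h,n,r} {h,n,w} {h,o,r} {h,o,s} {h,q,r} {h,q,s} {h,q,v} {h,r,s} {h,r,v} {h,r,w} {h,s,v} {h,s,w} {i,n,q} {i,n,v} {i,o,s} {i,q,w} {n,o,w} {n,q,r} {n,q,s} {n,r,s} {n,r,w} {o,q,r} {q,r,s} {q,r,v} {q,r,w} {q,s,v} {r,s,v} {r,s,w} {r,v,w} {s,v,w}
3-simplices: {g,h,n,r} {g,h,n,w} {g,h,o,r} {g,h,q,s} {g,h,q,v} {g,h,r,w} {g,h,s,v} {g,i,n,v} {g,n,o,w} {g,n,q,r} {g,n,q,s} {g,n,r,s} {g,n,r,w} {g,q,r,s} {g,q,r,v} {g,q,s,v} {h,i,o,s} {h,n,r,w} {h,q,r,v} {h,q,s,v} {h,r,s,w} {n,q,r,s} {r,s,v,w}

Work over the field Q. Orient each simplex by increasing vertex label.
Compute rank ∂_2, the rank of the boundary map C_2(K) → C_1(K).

n_0=10 n_1=44 n_2=60 n_3=23  [Q]
∂1: piv[gh,gi,gn,go,gq,gr,gs,gv,gw] rk=9  ker:hi,hn,ho,hq,hr,hs,hv,hw,in,io,iq,is,iv,iw,no,nq,nr,ns,nv,nw,oq,or,os,ov,ow,qr,qs,qv,qw,rs,rv,rw,sv,sw,vw
∂2: piv[ghn,gho,ghq,ghr,ghs,ghv,ghw,gin,giv,gno,gnq,gnr,gns,gnv,gnw,gor,gov,gow,gqr,gqs,gqv,grs,grv,grw,gsv,hin,hio,hiq,his,hos,hsw,iqw,oqr,qrw,rvw] rk=35  ker:hnq,hnr,hnw,hor,hqr,hqs,hqv,hrs,hrv,hrw,hsv,inq,inv,ios,now,nqr,nqs,nrs,nrw,qrs,qrv,qsv,rsv,rsw,svw
∂3: piv[ghnr,ghnw,ghor,ghqs,ghqv,ghrw,ghsv,ginv,gnow,gnqr,gnqs,gnrs,gnrw,gqrs,gqrv,gqsv,hios,hqrv,hrsw,rsvw] rk=20  ker:hnrw,hqsv,nqrs
rk∂_2=35

rank∂_2=35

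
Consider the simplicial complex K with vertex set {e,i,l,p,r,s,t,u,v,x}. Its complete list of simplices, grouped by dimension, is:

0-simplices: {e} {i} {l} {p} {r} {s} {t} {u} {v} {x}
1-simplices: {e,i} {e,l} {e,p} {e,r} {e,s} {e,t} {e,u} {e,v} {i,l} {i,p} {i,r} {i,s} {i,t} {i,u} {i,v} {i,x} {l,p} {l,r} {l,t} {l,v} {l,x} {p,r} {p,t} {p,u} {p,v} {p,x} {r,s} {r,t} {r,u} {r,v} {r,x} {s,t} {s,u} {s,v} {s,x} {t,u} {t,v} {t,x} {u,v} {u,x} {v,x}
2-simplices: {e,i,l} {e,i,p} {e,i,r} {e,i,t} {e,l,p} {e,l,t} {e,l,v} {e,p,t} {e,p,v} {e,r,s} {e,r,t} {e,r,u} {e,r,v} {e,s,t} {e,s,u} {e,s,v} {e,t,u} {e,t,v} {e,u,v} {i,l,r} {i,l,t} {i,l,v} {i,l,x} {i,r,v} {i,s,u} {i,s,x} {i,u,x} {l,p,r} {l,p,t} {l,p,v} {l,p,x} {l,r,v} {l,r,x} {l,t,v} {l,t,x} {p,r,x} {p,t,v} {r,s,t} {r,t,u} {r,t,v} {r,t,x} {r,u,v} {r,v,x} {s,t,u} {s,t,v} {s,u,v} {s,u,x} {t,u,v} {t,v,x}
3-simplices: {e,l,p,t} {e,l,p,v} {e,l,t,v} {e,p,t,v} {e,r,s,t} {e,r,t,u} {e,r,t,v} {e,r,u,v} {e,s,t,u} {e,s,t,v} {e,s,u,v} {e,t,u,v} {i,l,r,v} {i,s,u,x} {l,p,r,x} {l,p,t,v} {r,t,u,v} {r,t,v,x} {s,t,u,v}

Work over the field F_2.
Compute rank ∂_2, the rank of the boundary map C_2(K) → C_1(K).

rank∂_2=30

n_0=10 n_1=41 n_2=49 n_3=19  [Z2]
∂1: piv[ei,el,ep,er,es,et,eu,ev,ix] rk=9  ker:il,ip,ir,is,it,iu,iv,lp,lr,lt,lv,lx,pr,pt,pu,pv,px,rs,rt,ru,rv,rx,st,su,sv,sx,tu,tv,tx,uv,ux,vx
∂2: piv[eil,eip,eir,eit,elp,elt,elv,ept,epv,ers,ert,eru,erv,est,esu,esv,etu,etv,euv,ilr,ilv,ilx,isu,isx,iux,lpr,lpx,lrx,ltx,rvx] rk=30  ker:ilt,irv,lpt,lpv,lrv,ltv,prx,ptv,rst,rtu,rtv,rtx,ruv,stu,stv,suv,sux,tuv,tvx
∂3: piv[elpt,elpv,eltv,eptv,erst,ertu,ertv,eruv,estu,estv,esuv,etuv,ilrv,isux,lprx,rtvx] rk=16  ker:lptv,rtuv,stuv
rk∂_2=30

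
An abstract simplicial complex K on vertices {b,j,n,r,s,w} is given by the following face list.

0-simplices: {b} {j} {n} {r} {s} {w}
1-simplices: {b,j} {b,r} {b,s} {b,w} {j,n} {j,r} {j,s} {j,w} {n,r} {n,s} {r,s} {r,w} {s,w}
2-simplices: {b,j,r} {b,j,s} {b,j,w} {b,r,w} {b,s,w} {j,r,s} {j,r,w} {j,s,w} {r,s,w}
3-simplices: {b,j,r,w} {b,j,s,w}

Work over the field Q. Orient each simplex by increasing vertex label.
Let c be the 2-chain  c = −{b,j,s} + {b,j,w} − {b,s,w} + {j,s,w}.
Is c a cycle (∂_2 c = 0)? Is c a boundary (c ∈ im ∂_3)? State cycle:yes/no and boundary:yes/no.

cycle:yes boundary:yes

n_0=6 n_1=13 n_2=9 n_3=2  [Q]
∂1: piv[bj,br,bs,bw,jn] rk=5  ker:jr,js,jw,nr,ns,rs,rw,sw
∂2: piv[bjr,bjs,bjw,brw,bsw,jrs] rk=6  ker:jrw,jsw,rsw
∂3: piv[bjrw,bjsw] rk=2
∂2c = 0
c vs im∂3: reduces to 0 ⇒ boundary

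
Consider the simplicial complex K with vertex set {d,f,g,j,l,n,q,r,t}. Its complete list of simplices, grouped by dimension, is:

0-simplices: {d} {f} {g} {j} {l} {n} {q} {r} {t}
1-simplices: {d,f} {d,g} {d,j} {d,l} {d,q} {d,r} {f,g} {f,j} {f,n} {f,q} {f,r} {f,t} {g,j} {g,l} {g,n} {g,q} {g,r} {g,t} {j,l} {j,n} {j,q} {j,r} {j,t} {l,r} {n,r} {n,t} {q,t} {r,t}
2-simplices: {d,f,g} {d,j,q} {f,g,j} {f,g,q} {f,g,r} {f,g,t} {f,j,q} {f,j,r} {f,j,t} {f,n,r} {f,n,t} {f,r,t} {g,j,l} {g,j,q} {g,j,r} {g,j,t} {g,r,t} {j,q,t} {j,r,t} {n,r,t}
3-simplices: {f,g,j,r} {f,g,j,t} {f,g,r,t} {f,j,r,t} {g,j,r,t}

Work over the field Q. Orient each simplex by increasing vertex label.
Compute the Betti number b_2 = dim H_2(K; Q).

n_0=9 n_1=28 n_2=20 n_3=5  [Q]
∂1: piv[df,dg,dj,dl,dq,dr,fn,ft] rk=8  ker:fg,fj,fq,fr,gj,gl,gn,gq,gr,gt,jl,jn,jq,jr,jt,lr,nr,nt,qt,rt
∂2: piv[dfg,djq,fgj,fgq,fgr,fgt,fjq,fjr,fjt,fnr,fnt,frt,gjl,jqt] rk=14  ker:gjq,gjr,gjt,grt,jrt,nrt
∂3: piv[fgjr,fgjt,fgrt,fjrt] rk=4  ker:gjrt
b_2=(20−14)−4=2

b_2=2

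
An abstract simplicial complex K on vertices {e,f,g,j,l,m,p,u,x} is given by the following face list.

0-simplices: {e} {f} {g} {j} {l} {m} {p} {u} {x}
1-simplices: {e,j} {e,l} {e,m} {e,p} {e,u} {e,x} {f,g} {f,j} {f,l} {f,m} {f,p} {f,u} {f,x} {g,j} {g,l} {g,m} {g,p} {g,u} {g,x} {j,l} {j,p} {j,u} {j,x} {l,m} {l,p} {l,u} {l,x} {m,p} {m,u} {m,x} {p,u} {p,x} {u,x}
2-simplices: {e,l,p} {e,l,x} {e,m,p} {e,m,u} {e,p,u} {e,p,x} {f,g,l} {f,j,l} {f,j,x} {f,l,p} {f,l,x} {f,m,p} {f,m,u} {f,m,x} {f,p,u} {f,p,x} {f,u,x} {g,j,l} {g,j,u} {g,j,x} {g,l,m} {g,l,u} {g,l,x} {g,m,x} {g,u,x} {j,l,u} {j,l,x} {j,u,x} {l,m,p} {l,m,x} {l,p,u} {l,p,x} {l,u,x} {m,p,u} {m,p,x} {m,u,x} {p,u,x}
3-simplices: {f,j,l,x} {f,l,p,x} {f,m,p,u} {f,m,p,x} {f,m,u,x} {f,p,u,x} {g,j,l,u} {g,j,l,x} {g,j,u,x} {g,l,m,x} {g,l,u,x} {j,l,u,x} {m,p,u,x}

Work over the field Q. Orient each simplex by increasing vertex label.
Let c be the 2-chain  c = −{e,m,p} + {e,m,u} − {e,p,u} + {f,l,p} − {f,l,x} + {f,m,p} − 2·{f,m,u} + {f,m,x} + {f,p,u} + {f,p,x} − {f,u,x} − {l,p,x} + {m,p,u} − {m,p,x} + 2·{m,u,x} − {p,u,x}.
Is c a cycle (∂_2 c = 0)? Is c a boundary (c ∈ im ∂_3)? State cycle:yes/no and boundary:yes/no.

cycle:yes boundary:no

n_0=9 n_1=33 n_2=37 n_3=13  [Q]
∂1: piv[ej,el,em,ep,eu,ex,fg,fj] rk=8  ker:fl,fm,fp,fu,fx,gj,gl,gm,gp,gu,gx,jl,jp,ju,jx,lm,lp,lu,lx,mp,mu,mx,pu,px,ux
∂2: piv[elp,elx,emp,emu,epu,epx,fgl,fjl,fjx,flp,flx,fmp,fmu,fmx,fux,gjl,gju,gjx,glm,glu,gmx,gux] rk=22  ker:fpu,fpx,glx,jlu,jlx,jux,lmp,lmx,lpu,lpx,lux,mpu,mpx,mux,pux
∂3: piv[fjlx,flpx,fmpu,fmpx,fmux,fpux,gjlu,gjlx,gjux,glmx,glux] rk=11  ker:jlux,mpux
∂2c = 0
c vs im∂3: residual ≠ 0 ⇒ not boundary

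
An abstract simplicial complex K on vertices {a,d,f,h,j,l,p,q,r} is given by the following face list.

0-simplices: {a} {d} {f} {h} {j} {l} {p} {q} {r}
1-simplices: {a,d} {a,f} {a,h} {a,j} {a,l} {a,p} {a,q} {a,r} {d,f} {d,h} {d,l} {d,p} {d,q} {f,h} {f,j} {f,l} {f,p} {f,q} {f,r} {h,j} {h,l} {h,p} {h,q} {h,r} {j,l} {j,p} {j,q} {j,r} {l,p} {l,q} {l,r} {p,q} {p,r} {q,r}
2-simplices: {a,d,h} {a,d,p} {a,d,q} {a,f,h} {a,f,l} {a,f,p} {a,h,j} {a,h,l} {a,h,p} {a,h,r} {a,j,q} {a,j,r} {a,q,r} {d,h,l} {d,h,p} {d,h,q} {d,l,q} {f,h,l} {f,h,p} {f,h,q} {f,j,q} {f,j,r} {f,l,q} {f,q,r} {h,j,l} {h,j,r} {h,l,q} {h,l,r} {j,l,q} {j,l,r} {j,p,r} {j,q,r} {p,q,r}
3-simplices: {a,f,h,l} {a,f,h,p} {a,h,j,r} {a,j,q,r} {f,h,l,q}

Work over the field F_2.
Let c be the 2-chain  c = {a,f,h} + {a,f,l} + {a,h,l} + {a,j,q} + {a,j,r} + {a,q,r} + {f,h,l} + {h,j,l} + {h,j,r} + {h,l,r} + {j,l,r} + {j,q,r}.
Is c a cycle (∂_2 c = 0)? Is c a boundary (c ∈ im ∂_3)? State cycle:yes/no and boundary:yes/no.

cycle:yes boundary:no

n_0=9 n_1=34 n_2=33 n_3=5  [Z2]
∂1: piv[ad,af,ah,aj,al,ap,aq,ar] rk=8  ker:df,dh,dl,dp,dq,fh,fj,fl,fp,fq,fr,hj,hl,hp,hq,hr,jl,jp,jq,jr,lp,lq,lr,pq,pr,qr
∂2: piv[adh,adp,adq,afh,afl,afp,ahj,ahl,ahp,ahr,ajq,ajr,aqr,dhl,dhq,dlq,fhq,fjq,fjr,hjl,hlr,jpr,pqr] rk=23  ker:dhp,fhl,fhp,flq,fqr,hjr,hlq,jlq,jlr,jqr
∂3: piv[afhl,afhp,ahjr,ajqr,fhlq] rk=5
∂2c = 0
c vs im∂3: residual ≠ 0 ⇒ not boundary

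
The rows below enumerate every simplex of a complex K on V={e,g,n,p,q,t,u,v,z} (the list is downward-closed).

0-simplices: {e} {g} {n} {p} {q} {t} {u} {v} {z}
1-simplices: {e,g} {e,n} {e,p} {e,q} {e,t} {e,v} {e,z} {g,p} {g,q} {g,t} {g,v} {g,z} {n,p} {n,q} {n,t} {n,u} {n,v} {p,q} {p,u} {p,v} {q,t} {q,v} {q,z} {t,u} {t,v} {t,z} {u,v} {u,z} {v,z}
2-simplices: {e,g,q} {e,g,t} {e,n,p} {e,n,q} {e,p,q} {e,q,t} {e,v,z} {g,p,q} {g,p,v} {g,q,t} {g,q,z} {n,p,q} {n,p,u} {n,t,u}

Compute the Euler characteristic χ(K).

n_0=9 n_1=29 n_2=14
χ=+9−29+14=-6

χ(K)=-6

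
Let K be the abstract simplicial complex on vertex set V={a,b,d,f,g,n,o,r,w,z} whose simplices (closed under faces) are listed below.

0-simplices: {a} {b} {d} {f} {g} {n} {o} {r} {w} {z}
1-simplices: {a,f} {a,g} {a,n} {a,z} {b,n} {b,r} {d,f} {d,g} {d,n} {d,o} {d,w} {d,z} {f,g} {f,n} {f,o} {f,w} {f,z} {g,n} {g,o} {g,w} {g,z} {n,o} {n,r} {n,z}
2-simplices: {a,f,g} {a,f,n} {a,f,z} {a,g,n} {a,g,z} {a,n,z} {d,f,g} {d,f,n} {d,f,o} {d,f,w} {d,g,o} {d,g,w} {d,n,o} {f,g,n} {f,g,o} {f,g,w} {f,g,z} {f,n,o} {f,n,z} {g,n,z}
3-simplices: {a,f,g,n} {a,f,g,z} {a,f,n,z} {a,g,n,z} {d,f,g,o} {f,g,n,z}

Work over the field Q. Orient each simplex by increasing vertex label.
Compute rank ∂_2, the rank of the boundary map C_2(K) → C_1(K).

rank∂_2=13

n_0=10 n_1=24 n_2=20 n_3=6  [Q]
∂1: piv[af,ag,an,az,bn,br,df,do,dw] rk=9  ker:dg,dn,dz,fg,fn,fo,fw,fz,gn,go,gw,gz,no,nr,nz
∂2: piv[afg,afn,afz,agn,agz,anz,dfg,dfn,dfo,dfw,dgo,dgw,dno] rk=13  ker:fgn,fgo,fgw,fgz,fno,fnz,gnz
∂3: piv[afgn,afgz,afnz,agnz,dfgo] rk=5  ker:fgnz
rk∂_2=13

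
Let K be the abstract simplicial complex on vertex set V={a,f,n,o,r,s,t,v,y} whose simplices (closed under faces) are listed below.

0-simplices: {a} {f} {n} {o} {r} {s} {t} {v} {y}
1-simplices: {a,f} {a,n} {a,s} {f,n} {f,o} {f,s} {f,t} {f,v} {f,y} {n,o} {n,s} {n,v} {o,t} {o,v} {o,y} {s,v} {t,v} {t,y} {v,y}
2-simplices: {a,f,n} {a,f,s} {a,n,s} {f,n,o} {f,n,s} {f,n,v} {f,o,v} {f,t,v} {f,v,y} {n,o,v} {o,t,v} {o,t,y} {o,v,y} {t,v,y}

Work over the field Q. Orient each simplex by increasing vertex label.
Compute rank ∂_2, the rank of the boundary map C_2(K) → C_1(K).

n_0=9 n_1=19 n_2=14  [Q]
∂1: piv[af,an,as,fo,ft,fv,fy] rk=7  ker:fn,fs,no,ns,nv,ot,ov,oy,sv,tv,ty,vy
∂2: piv[afn,afs,ans,fno,fnv,fov,ftv,fvy,otv,oty,ovy] rk=11  ker:fns,nov,tvy
rk∂_2=11

rank∂_2=11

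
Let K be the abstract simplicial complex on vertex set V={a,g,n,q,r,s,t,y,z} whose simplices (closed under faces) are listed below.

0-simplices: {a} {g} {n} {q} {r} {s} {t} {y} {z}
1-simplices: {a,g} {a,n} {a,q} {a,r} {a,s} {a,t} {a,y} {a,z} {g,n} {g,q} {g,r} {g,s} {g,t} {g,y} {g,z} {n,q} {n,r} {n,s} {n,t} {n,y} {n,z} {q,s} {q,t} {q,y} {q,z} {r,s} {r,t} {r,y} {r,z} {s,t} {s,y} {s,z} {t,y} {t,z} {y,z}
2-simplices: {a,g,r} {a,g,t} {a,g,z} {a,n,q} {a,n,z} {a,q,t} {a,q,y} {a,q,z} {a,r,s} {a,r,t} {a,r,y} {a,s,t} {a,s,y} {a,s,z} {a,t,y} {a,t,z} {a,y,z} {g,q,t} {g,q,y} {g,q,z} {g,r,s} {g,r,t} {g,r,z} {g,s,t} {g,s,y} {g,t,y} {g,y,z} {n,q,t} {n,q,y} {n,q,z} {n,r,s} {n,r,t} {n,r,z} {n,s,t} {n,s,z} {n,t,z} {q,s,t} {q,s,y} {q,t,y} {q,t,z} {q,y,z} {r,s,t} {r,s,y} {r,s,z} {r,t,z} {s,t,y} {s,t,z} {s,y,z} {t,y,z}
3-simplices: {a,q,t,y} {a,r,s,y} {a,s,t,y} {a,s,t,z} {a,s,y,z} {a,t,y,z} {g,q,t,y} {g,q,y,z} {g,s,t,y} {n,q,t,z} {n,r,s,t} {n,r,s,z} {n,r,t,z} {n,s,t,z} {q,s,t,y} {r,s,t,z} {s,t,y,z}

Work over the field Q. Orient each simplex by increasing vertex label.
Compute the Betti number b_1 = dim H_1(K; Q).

n_0=9 n_1=35 n_2=49 n_3=17  [Q]
∂1: piv[ag,an,aq,ar,as,at,ay,az] rk=8  ker:gn,gq,gr,gs,gt,gy,gz,nq,nr,ns,nt,ny,nz,qs,qt,qy,qz,rs,rt,ry,rz,st,sy,sz,ty,tz,yz
∂2: piv[agr,agt,agz,anq,anz,aqt,aqy,aqz,ars,art,ary,ast,asy,asz,aty,atz,ayz,gqt,gqy,grs,grz,nqt,nqy,nrs,nrt,qst] rk=26  ker:gqz,grt,gst,gsy,gty,gyz,nqz,nrz,nst,nsz,ntz,qsy,qty,qtz,qyz,rst,rsy,rsz,rtz,sty,stz,syz,tyz
∂3: piv[aqty,arsy,asty,astz,asyz,atyz,gqty,gqyz,gsty,nqtz,nrst,nrsz,nrtz,nstz,qsty] rk=15  ker:rstz,styz
b_1=(35−8)−26=1

b_1=1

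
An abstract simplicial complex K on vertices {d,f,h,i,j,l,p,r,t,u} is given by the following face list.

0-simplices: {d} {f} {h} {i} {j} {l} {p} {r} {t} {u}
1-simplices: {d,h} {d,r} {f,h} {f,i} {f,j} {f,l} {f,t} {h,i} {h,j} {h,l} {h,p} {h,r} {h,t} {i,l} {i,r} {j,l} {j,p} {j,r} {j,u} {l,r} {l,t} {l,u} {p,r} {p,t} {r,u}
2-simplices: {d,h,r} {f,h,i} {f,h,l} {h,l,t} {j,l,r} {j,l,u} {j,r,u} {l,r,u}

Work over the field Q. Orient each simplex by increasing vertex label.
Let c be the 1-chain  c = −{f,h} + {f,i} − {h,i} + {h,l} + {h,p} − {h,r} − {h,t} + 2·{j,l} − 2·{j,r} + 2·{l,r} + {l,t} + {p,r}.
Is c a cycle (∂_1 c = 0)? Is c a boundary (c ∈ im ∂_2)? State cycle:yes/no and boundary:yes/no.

cycle:yes boundary:no

n_0=10 n_1=25 n_2=8  [Q]
∂1: piv[dh,dr,fh,fi,fj,fl,ft,hp,ju] rk=9  ker:hi,hj,hl,hr,ht,il,ir,jl,jp,jr,lr,lt,lu,pr,pt,ru
∂2: piv[dhr,fhi,fhl,hlt,jlr,jlu,jru] rk=7  ker:lru
∂1c = 0
c vs im∂2: residual ≠ 0 ⇒ not boundary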